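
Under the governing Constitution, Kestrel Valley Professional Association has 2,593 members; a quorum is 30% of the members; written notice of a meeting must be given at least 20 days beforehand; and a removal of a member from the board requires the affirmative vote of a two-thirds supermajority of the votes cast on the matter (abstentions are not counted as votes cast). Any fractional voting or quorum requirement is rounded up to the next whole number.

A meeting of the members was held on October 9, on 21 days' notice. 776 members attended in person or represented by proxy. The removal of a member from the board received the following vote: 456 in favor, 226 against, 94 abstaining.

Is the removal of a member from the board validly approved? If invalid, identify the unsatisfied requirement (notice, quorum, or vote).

Notice: 21 days given; 20 required. Satisfied.
Quorum: 30% of 2,593 = 777.90, rounded up to 778; 776 present. Not satisfied.
Vote: requires two-thirds of the votes cast (776 − 94 abstaining = 682); 2/3 of 682 = 454.67, rounded up to 455, so 455 needed; 456 in favor. Satisfied.

Invalid — quorum requirement not satisfied.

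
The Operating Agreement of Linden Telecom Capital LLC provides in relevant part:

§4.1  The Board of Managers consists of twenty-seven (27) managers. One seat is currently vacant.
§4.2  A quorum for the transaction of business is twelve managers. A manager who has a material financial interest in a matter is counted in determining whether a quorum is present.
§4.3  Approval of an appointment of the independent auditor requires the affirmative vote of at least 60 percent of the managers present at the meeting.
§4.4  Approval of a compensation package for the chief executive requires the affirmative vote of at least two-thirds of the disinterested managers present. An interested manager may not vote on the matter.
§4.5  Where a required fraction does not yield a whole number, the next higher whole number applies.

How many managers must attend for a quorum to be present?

12

The quorum is fixed at 12.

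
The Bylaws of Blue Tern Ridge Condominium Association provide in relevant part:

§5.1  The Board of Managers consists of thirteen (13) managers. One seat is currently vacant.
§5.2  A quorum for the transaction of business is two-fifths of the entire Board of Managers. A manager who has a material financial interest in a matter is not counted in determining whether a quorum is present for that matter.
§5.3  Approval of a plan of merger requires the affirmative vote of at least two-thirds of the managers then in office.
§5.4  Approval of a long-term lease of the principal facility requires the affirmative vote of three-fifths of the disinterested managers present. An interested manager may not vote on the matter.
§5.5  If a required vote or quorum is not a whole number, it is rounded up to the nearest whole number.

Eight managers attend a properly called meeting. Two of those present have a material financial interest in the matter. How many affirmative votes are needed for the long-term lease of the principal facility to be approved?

4

The long-term lease of the principal facility requires three-fifths of the disinterested managers present (8 − 2 = 6).
3/5 of 6 = 3.60, rounded up to 4.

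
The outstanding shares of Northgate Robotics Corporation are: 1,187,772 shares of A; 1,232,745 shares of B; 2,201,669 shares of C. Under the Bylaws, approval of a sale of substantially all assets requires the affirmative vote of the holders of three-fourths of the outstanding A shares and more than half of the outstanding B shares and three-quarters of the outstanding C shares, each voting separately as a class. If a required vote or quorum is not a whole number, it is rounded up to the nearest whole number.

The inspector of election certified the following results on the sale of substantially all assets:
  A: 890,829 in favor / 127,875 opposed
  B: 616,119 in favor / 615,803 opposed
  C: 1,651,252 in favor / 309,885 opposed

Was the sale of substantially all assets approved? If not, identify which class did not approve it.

A: 3/4 of 1187772 = 890829; 890,829 required, 890,829 in favor — approved.
B: a majority of 1232745 is 616373; 616,373 required, 616,119 in favor — not approved.
C: 3/4 of 2201669 = 1651251.75, rounded up to 1651252; 1,651,252 required, 1,651,252 in favor — approved.

Not approved — the B shares did not give the required vote.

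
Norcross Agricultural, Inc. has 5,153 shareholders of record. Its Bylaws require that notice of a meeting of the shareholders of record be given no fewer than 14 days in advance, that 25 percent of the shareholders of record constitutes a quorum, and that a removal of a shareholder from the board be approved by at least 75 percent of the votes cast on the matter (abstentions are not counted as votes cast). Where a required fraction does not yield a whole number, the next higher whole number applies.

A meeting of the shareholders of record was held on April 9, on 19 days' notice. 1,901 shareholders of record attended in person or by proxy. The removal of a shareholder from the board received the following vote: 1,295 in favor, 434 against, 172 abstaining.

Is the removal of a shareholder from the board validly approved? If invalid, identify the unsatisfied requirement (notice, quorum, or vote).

Invalid — vote requirement not satisfied.

Notice: 19 days given; 14 required. Satisfied.
Quorum: 25% of 5,153 = 1,288.25, rounded up to 1,289; 1,901 present. Satisfied.
Vote: requires three-fourths of the votes cast (1,901 − 172 abstaining = 1,729); 3/4 of 1729 = 1296.75, rounded up to 1297, so 1,297 needed; 1,295 in favor. Not satisfied.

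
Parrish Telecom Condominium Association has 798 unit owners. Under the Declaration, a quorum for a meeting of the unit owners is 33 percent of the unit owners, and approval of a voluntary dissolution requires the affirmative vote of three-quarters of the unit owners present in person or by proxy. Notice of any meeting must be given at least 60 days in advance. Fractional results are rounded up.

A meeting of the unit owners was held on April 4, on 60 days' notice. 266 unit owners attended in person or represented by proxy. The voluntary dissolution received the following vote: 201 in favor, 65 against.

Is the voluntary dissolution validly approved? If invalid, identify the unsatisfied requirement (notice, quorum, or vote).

Valid — all requirements satisfied.

Notice: 60 days given; 60 required. Satisfied.
Quorum: 33% of 798 = 263.34, rounded up to 264; 266 present. Satisfied.
Vote: requires three-fourths of those present (266); 3/4 of 266 = 199.50, rounded up to 200, so 200 needed; 201 in favor. Satisfied.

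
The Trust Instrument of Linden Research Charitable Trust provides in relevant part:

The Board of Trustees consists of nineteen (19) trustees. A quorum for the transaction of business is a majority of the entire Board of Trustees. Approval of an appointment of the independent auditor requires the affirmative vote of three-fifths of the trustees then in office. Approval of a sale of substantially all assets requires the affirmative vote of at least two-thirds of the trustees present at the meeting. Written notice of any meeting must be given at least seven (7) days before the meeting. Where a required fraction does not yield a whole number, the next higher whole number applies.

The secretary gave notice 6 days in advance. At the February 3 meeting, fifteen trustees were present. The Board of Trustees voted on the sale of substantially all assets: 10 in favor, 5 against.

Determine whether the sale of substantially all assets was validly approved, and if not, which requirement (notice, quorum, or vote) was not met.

Invalid — notice requirement not satisfied.

Notice: 6 days given; 7 required (6 < 7). Not satisfied.
Quorum: 15 present; quorum is 10. Satisfied.
Vote: the sale of substantially all assets requires two-thirds of the trustees present (15). 2/3 of 15 = 10, so 10 affirmative votes are needed; 10 voted in favor. Satisfied.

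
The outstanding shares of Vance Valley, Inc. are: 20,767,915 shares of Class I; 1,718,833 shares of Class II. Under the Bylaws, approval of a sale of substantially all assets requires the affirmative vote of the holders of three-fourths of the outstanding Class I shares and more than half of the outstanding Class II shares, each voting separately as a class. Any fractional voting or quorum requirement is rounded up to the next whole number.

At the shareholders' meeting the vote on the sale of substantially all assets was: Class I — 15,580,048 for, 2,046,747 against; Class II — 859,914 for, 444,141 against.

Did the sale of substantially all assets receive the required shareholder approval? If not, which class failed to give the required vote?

Class I: 3/4 of 20767915 = 15575936.25, rounded up to 15575937; 15,575,937 required, 15,580,048 in favor — approved.
Class II: a majority of 1718833 is 859417; 859,417 required, 859,914 in favor — approved.

Approved — every class gave the required vote.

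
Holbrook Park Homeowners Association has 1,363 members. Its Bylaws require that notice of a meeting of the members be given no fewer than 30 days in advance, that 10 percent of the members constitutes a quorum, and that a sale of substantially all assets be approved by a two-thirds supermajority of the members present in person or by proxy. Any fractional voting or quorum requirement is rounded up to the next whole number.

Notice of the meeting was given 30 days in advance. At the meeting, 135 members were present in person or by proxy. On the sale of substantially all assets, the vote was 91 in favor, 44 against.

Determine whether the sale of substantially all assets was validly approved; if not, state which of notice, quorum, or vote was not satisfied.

Notice: 30 days given; 30 required. Satisfied.
Quorum: 10% of 1,363 = 136.30, rounded up to 137; 135 present. Not satisfied.
Vote: requires two-thirds of those present (135); 2/3 of 135 = 90, so 90 needed; 91 in favor. Satisfied.

Invalid — quorum requirement not satisfied.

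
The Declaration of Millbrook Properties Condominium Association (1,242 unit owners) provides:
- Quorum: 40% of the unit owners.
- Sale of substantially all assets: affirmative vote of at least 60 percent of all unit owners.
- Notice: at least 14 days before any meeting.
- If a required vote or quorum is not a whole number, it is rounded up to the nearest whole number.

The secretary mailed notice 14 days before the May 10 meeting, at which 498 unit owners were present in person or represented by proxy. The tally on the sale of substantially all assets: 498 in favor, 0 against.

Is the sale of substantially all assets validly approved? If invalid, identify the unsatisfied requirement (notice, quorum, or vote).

Notice: 14 days given; 14 required. Satisfied.
Quorum: 40% of 1,242 = 496.80, rounded up to 497; 498 present. Satisfied.
Vote: requires three-fifths of all unit owners (1,242); 3/5 of 1242 = 745.20, rounded up to 746, so 746 needed; 498 in favor. Not satisfied.

Invalid — vote requirement not satisfied.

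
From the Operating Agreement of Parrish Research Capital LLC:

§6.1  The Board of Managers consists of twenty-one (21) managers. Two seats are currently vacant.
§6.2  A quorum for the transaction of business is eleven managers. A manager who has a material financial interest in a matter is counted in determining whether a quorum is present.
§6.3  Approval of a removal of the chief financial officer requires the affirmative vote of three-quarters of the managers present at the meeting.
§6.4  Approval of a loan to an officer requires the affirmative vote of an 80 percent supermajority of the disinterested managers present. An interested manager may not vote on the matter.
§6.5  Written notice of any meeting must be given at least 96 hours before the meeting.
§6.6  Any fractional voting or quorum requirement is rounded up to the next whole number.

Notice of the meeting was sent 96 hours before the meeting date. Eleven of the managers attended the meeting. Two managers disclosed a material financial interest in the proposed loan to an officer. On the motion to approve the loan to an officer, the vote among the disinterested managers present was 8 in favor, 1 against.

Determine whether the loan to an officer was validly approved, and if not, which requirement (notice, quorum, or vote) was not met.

Notice: 96 hours given; 96 required (96 ≥ 96). Satisfied.
Quorum: 11 present (interested managers count toward quorum); quorum is 11. Satisfied.
Vote: the loan to an officer requires four-fifths of the disinterested managers present (11 − 2 = 9). 4/5 of 9 = 7.20, rounded up to 8, so 8 affirmative votes are needed; 8 voted in favor. Satisfied.

Valid — all requirements satisfied.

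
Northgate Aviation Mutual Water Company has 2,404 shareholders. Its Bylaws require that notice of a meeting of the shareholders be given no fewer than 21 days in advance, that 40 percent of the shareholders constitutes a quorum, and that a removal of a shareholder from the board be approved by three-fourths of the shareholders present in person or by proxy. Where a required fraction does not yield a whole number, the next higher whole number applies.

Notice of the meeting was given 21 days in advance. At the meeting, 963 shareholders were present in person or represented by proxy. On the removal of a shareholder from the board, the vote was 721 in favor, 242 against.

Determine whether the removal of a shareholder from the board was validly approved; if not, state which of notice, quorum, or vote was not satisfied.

Invalid — vote requirement not satisfied.

Notice: 21 days given; 21 required. Satisfied.
Quorum: 40% of 2,404 = 961.60, rounded up to 962; 963 present. Satisfied.
Vote: requires three-fourths of those present (963); 3/4 of 963 = 722.25, rounded up to 723, so 723 needed; 721 in favor. Not satisfied.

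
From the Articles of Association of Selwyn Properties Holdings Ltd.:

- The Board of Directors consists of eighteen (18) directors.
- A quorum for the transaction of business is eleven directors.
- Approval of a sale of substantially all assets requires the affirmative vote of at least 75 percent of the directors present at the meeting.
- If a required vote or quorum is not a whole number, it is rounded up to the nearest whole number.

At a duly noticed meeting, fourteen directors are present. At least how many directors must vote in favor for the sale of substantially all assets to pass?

11

The sale of substantially all assets requires three-fourths of the directors present (14).
3/4 of 14 = 10.50, rounded up to 11.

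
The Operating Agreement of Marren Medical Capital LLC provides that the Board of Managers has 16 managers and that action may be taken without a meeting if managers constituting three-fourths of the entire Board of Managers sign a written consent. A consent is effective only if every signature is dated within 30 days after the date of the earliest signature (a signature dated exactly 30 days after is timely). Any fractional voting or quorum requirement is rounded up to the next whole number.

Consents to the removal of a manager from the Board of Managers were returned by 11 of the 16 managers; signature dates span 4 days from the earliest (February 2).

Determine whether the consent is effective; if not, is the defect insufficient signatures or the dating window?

Signatures required: three-fourths of 16 — 3/4 of 16 = 12, so 12 needed; 11 signed. Insufficient.
Dating window: the latest signature is 4 days after the earliest; the limit is 30 days. Within the window.

Not effective — insufficient signatures.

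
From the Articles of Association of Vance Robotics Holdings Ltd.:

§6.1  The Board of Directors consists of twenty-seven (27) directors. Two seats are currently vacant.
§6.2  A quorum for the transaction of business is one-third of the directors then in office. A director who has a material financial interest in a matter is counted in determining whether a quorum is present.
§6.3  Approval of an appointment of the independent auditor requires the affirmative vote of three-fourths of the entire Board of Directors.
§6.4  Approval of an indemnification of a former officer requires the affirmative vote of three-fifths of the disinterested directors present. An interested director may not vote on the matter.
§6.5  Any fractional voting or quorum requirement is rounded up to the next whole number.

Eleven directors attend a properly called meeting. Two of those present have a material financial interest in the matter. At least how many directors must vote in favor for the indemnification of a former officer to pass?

The indemnification of a former officer requires three-fifths of the disinterested directors present (11 − 2 = 9).
3/5 of 9 = 5.40, rounded up to 6.

6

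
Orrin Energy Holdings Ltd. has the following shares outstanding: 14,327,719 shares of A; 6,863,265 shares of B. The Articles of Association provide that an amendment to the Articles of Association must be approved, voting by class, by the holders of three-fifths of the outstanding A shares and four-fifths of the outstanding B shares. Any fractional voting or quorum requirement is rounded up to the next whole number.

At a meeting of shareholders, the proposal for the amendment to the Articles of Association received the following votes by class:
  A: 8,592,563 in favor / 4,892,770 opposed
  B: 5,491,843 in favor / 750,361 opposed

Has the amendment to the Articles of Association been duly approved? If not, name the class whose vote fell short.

A: 3/5 of 14327719 = 8596631.40, rounded up to 8596632; 8,596,632 required, 8,592,563 in favor — not approved.
B: 4/5 of 6863265 = 5490612; 5,490,612 required, 5,491,843 in favor — approved.

Not approved — the A shares did not give the required vote.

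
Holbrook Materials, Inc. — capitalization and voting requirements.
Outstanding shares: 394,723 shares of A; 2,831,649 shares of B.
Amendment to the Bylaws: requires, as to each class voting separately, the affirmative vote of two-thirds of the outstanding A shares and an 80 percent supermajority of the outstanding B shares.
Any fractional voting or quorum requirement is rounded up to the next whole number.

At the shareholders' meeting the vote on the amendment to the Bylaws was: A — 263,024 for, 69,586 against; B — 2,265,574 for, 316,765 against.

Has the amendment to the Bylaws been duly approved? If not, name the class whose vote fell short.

A: 2/3 of 394723 = 263148.67, rounded up to 263149; 263,149 required, 263,024 in favor — not approved.
B: 4/5 of 2831649 = 2265319.20, rounded up to 2265320; 2,265,320 required, 2,265,574 in favor — approved.

Not approved — the A shares did not give the required vote.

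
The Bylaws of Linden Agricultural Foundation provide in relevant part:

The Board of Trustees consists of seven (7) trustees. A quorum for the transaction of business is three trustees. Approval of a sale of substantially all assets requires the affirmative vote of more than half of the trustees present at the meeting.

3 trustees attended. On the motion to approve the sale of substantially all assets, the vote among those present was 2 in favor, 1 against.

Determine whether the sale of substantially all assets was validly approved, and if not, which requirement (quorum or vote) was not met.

Valid — all requirements satisfied.

Quorum: 3 present; quorum is 3. Satisfied.
Vote: the sale of substantially all assets requires a majority of the trustees present (3). A majority of 3 is 2, so 2 affirmative votes are needed; 2 voted in favor. Satisfied.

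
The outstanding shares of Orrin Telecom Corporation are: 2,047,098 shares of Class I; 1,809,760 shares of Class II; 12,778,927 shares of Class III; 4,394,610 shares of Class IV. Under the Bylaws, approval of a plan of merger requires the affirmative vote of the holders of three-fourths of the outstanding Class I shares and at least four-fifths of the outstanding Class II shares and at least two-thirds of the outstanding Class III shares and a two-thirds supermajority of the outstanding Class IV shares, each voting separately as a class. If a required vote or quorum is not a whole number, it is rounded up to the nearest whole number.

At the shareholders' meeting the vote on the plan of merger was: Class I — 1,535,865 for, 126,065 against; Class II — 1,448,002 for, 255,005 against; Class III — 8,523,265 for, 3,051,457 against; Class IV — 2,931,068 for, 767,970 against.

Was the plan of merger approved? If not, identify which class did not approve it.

Approved — every class gave the required vote.

Class I: 3/4 of 2047098 = 1535323.50, rounded up to 1535324; 1,535,324 required, 1,535,865 in favor — approved.
Class II: 4/5 of 1809760 = 1447808; 1,447,808 required, 1,448,002 in favor — approved.
Class III: 2/3 of 12778927 = 8519284.67, rounded up to 8519285; 8,519,285 required, 8,523,265 in favor — approved.
Class IV: 2/3 of 4394610 = 2929740; 2,929,740 required, 2,931,068 in favor — approved.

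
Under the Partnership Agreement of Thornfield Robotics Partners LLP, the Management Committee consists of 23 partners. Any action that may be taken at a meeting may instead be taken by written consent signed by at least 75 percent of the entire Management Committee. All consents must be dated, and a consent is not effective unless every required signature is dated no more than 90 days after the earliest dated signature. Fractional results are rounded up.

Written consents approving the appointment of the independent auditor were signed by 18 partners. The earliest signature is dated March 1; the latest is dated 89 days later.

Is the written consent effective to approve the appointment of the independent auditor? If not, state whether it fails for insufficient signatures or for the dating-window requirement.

Effective — both the signature and dating-window requirements are satisfied.

Signatures required: at least 75 percent of 23 — 3/4 of 23 = 17.25, rounded up to 18, so 18 needed; 18 signed. Sufficient.
Dating window: the latest signature is 89 days after the earliest; the limit is 90 days. Within the window.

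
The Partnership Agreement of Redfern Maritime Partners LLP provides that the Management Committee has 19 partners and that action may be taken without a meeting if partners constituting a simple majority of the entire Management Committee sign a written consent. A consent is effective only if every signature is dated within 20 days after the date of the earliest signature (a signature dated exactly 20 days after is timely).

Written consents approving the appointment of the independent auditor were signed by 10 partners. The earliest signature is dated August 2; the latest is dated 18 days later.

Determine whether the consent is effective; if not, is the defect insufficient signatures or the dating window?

Effective — both the signature and dating-window requirements are satisfied.

Signatures required: a simple majority of 19 — a majority of 19 is 10, so 10 needed; 10 signed. Sufficient.
Dating window: the latest signature is 18 days after the earliest; the limit is 20 days. Within the window.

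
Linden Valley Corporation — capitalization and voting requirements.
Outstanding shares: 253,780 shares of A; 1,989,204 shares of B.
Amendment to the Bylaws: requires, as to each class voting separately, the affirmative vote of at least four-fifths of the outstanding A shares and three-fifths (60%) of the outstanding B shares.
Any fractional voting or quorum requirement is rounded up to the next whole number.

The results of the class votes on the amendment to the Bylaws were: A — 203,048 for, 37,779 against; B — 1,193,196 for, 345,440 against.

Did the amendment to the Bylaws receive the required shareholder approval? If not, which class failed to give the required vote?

Not approved — the B shares did not give the required vote.

A: 4/5 of 253780 = 203024; 203,024 required, 203,048 in favor — approved.
B: 3/5 of 1989204 = 1193522.40, rounded up to 1193523; 1,193,523 required, 1,193,196 in favor — not approved.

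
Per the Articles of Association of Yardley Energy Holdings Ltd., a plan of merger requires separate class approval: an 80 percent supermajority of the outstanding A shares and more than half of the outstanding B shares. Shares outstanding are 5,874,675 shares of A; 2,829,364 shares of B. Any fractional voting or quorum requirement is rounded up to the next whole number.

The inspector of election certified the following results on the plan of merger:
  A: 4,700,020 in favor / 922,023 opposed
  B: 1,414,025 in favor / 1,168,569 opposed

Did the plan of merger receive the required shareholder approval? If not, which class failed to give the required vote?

Not approved — the B shares did not give the required vote.

A: 4/5 of 5874675 = 4699740; 4,699,740 required, 4,700,020 in favor — approved.
B: a majority of 2829364 is 1414683; 1,414,683 required, 1,414,025 in favor — not approved.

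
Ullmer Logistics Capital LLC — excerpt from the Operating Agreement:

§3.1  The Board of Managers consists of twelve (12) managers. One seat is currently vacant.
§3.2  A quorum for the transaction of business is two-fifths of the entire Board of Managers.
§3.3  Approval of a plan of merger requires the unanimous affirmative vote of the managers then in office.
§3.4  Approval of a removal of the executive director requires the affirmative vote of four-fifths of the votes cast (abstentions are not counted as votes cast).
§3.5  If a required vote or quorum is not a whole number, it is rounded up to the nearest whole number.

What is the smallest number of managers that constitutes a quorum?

5

2/5 of 12 = 4.80, rounded up to 5.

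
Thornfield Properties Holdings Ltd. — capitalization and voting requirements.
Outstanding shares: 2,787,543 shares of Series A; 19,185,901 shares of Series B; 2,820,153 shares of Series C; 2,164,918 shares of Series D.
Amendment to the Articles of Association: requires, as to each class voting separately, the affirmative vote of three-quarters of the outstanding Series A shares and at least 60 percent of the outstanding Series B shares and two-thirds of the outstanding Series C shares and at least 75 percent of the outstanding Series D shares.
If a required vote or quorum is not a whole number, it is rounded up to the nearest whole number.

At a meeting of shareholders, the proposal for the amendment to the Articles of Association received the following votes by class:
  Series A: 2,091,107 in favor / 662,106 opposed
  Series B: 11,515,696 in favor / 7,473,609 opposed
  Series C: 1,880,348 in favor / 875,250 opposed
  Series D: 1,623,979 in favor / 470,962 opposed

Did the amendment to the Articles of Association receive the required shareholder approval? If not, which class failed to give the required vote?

Approved — every class gave the required vote.

Series A: 3/4 of 2787543 = 2090657.25, rounded up to 2090658; 2,090,658 required, 2,091,107 in favor — approved.
Series B: 3/5 of 19185901 = 11511540.60, rounded up to 11511541; 11,511,541 required, 11,515,696 in favor — approved.
Series C: 2/3 of 2820153 = 1880102; 1,880,102 required, 1,880,348 in favor — approved.
Series D: 3/4 of 2164918 = 1623688.50, rounded up to 1623689; 1,623,689 required, 1,623,979 in favor — approved.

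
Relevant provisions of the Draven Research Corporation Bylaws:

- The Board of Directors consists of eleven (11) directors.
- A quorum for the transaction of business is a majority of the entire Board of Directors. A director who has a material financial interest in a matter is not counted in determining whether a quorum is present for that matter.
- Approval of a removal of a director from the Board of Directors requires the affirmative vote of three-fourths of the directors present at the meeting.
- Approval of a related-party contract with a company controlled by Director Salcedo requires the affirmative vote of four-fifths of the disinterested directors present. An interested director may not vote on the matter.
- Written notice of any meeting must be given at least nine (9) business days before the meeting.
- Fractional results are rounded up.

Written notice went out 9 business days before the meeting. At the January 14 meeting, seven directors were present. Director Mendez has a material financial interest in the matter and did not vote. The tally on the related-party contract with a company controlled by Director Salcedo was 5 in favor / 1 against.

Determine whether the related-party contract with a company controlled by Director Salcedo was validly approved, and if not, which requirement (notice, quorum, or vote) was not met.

Valid — all requirements satisfied.

Notice: 9 business days given; 9 required (9 ≥ 9). Satisfied.
Quorum: 7 present, but the 1 interested director does not count, leaving 6. Quorum is 6. Satisfied.
Vote: the related-party contract with a company controlled by Director Salcedo requires four-fifths of the disinterested directors present (7 − 1 = 6). 4/5 of 6 = 4.80, rounded up to 5, so 5 affirmative votes are needed; 5 voted in favor. Satisfied.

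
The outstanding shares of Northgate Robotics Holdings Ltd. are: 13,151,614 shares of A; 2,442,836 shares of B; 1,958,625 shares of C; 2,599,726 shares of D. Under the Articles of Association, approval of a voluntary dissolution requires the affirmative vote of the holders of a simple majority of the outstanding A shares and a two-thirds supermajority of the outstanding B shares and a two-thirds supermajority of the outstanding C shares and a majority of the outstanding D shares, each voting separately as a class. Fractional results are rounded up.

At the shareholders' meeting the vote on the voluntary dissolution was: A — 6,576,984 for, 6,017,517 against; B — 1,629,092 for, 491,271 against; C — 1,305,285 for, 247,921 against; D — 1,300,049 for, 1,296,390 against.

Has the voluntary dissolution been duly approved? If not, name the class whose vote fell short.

A: a majority of 13151614 is 6575808; 6,575,808 required, 6,576,984 in favor — approved.
B: 2/3 of 2442836 = 1628557.33, rounded up to 1628558; 1,628,558 required, 1,629,092 in favor — approved.
C: 2/3 of 1958625 = 1305750; 1,305,750 required, 1,305,285 in favor — not approved.
D: a majority of 2599726 is 1299864; 1,299,864 required, 1,300,049 in favor — approved.

Not approved — the C shares did not give the required vote.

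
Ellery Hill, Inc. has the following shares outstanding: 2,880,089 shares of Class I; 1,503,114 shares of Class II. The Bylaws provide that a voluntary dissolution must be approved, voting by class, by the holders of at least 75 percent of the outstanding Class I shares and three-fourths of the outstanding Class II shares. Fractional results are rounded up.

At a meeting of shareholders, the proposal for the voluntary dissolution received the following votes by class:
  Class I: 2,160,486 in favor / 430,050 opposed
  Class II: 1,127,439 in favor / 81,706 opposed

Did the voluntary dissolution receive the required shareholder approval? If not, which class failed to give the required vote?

Class I: 3/4 of 2880089 = 2160066.75, rounded up to 2160067; 2,160,067 required, 2,160,486 in favor — approved.
Class II: 3/4 of 1503114 = 1127335.50, rounded up to 1127336; 1,127,336 required, 1,127,439 in favor — approved.

Approved — every class gave the required vote.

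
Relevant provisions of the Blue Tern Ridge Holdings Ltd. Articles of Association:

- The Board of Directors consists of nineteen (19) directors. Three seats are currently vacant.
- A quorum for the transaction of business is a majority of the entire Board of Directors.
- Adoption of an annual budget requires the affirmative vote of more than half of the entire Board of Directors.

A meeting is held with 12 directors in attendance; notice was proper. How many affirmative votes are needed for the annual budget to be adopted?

The annual budget requires a majority of the entire Board of Directors (19).
A majority of 19 is 10.

10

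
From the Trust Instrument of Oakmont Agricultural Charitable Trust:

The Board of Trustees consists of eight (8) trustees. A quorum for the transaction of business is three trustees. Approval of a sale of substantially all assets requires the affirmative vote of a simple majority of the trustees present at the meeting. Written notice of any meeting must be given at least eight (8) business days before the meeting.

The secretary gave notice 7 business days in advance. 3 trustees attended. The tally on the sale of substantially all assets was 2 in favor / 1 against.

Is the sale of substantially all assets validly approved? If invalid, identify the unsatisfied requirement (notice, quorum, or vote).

Invalid — notice requirement not satisfied.

Notice: 7 business days given; 8 required (7 < 8). Not satisfied.
Quorum: 3 present; quorum is 3. Satisfied.
Vote: the sale of substantially all assets requires a majority of the trustees present (3). A majority of 3 is 2, so 2 affirmative votes are needed; 2 voted in favor. Satisfied.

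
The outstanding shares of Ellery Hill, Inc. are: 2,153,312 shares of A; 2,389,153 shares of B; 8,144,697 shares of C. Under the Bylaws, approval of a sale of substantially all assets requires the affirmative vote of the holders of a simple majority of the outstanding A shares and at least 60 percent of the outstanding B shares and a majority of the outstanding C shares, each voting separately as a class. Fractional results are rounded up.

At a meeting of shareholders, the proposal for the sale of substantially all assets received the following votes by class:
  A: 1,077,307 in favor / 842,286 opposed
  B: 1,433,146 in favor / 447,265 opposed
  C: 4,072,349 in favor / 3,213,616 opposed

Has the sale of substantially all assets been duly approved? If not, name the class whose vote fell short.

A: a majority of 2153312 is 1076657; 1,076,657 required, 1,077,307 in favor — approved.
B: 3/5 of 2389153 = 1433491.80, rounded up to 1433492; 1,433,492 required, 1,433,146 in favor — not approved.
C: a majority of 8144697 is 4072349; 4,072,349 required, 4,072,349 in favor — approved.

Not approved — the B shares did not give the required vote.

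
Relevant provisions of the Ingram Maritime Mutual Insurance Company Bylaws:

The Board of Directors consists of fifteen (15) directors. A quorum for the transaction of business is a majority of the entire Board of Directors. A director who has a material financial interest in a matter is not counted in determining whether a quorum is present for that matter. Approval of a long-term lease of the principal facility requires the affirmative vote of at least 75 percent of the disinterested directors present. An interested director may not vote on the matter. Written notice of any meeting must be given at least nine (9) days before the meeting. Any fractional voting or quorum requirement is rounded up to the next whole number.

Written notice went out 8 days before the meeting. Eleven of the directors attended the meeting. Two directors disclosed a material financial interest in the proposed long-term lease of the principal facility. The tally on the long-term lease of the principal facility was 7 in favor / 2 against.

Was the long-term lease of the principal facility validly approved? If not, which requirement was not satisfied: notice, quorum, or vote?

Invalid — notice requirement not satisfied.

Notice: 8 days given; 9 required (8 < 9). Not satisfied.
Quorum: 11 present, but the 2 interested directors do not count, leaving 9. Quorum is 8. Satisfied.
Vote: the long-term lease of the principal facility requires three-fourths of the disinterested directors present (11 − 2 = 9). 3/4 of 9 = 6.75, rounded up to 7, so 7 affirmative votes are needed; 7 voted in favor. Satisfied.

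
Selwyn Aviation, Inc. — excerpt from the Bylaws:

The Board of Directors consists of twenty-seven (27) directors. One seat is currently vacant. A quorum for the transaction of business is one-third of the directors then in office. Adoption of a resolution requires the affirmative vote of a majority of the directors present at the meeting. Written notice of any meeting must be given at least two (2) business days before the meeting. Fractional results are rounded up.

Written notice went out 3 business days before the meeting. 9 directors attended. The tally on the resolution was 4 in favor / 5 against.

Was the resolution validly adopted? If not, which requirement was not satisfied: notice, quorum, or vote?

Invalid — vote requirement not satisfied.

Notice: 3 business days given; 2 required (3 ≥ 2). Satisfied.
Quorum: 9 present; quorum is 9. Satisfied.
Vote: the resolution requires a majority of the directors present (9). A majority of 9 is 5, so 5 affirmative votes are needed; 4 voted in favor. Not satisfied.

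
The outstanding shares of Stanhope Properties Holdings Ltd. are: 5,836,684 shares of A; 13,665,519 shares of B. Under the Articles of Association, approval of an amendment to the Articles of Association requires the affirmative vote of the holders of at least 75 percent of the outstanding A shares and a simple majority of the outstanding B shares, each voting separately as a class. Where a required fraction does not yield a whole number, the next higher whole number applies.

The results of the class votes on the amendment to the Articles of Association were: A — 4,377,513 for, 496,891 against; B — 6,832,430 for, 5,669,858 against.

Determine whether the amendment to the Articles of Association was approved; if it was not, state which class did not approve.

A: 3/4 of 5836684 = 4377513; 4,377,513 required, 4,377,513 in favor — approved.
B: a majority of 13665519 is 6832760; 6,832,760 required, 6,832,430 in favor — not approved.

Not approved — the B shares did not give the required vote.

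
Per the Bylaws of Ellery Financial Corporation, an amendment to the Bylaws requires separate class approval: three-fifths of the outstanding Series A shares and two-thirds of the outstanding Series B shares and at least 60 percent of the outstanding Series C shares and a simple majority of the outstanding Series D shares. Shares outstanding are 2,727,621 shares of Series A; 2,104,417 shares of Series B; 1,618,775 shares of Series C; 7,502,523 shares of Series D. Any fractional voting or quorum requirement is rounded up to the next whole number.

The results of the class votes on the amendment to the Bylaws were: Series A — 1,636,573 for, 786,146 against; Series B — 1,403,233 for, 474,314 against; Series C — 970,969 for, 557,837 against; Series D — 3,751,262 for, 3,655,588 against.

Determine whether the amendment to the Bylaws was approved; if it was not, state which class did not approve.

Series A: 3/5 of 2727621 = 1636572.60, rounded up to 1636573; 1,636,573 required, 1,636,573 in favor — approved.
Series B: 2/3 of 2104417 = 1402944.67, rounded up to 1402945; 1,402,945 required, 1,403,233 in favor — approved.
Series C: 3/5 of 1618775 = 971265; 971,265 required, 970,969 in favor — not approved.
Series D: a majority of 7502523 is 3751262; 3,751,262 required, 3,751,262 in favor — approved.

Not approved — the Series C shares did not give the required vote.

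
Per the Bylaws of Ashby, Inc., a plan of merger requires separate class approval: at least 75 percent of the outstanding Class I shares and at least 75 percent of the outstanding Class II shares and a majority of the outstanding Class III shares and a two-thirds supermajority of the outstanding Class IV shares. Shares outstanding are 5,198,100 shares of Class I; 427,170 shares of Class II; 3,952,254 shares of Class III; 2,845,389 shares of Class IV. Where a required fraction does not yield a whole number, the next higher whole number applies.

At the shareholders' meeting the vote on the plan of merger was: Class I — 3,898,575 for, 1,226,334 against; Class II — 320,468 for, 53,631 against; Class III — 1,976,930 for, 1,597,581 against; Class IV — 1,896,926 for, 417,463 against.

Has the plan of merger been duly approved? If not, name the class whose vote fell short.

Class I: 3/4 of 5198100 = 3898575; 3,898,575 required, 3,898,575 in favor — approved.
Class II: 3/4 of 427170 = 320377.50, rounded up to 320378; 320,378 required, 320,468 in favor — approved.
Class III: a majority of 3952254 is 1976128; 1,976,128 required, 1,976,930 in favor — approved.
Class IV: 2/3 of 2845389 = 1896926; 1,896,926 required, 1,896,926 in favor — approved.

Approved — every class gave the required vote.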